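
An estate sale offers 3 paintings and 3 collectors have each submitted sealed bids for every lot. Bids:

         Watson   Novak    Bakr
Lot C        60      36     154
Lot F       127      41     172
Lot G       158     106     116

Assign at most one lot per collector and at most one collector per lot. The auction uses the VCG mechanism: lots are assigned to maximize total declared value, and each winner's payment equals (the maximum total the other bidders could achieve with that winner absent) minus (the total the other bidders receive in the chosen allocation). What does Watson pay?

Efficient allocation: Watson→Lot F ($127), Novak→Lot G ($106), Bakr→Lot C ($154); total welfare W = $387.
Watson receives Lot F at value $127, so the others get W − 127 = $260.
Without Watson: best allocation of the remaining 2 bidders over all 3 lots is Novak→Lot G ($106), Bakr→Lot F ($172), total $278.
VCG payment = (others' best without Watson) − (others' welfare with Watson) = 278 − 260 = $18.

Watson pays $18.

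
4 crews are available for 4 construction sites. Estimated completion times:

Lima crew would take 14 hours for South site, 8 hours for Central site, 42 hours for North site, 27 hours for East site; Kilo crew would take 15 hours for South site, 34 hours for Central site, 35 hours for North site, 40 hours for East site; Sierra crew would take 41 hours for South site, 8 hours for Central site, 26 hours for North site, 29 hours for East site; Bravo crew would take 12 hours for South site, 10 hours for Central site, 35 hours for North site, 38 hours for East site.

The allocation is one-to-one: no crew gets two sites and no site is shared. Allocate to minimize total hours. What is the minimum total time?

Min total: 78 hours

Optimal: Lima crew→East site (27 hours), Kilo crew→South site (15 hours), Sierra crew→North site (26 hours), Bravo crew→Central site (10 hours) — total 27+15+26+10 = 78 hours.
Column-greedy (each site in turn goes to its cheapest remaining crew) gives 86 hours, worse by 8.
Swapping Lima crew↔Sierra crew (Lima crew→North site 42 hours, Sierra crew→East site 29 hours) adds 18.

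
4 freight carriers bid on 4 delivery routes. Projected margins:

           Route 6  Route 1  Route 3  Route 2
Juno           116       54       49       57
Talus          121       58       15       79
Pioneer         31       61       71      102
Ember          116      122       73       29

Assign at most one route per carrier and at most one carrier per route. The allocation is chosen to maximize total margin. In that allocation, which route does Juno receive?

Juno receives Route 3.

Optimal: Juno→Route 3 ($49k), Talus→Route 6 ($121k), Pioneer→Route 2 ($102k), Ember→Route 1 ($122k) — total 49+121+102+122 = $394k.
Next-best assignment: Juno→Route 6, Talus→Route 2, Pioneer→Route 3, Ember→Route 1 = $388k.
Juno's own top route is Route 6 ($116k), but forcing Juno→Route 6 and reassigning the rest optimally gives only $388k — worse by 6.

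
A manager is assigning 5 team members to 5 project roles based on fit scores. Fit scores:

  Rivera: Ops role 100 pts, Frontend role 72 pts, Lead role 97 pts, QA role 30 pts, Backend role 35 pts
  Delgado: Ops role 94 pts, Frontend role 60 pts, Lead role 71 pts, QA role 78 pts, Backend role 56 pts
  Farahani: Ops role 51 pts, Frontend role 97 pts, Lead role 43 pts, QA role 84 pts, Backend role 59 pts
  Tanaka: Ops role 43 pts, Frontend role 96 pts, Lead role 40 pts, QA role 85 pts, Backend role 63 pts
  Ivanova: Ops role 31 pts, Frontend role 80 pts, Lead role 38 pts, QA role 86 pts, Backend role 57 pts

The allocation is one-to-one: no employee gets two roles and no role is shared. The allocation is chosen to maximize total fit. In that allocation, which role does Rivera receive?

Rivera receives Lead role.

Optimal: Rivera→Lead role (97 pts), Delgado→Ops role (94 pts), Farahani→Frontend role (97 pts), Tanaka→Backend role (63 pts), Ivanova→QA role (86 pts) — total 97+94+97+63+86 = 437 pts.
Row-greedy (each employee in turn takes its best remaining role) gives 376 pts, worse by 61.
Rivera's own top role is Ops role (100 pts), but forcing Rivera→Ops role and reassigning the rest optimally gives only 417 pts — worse by 20.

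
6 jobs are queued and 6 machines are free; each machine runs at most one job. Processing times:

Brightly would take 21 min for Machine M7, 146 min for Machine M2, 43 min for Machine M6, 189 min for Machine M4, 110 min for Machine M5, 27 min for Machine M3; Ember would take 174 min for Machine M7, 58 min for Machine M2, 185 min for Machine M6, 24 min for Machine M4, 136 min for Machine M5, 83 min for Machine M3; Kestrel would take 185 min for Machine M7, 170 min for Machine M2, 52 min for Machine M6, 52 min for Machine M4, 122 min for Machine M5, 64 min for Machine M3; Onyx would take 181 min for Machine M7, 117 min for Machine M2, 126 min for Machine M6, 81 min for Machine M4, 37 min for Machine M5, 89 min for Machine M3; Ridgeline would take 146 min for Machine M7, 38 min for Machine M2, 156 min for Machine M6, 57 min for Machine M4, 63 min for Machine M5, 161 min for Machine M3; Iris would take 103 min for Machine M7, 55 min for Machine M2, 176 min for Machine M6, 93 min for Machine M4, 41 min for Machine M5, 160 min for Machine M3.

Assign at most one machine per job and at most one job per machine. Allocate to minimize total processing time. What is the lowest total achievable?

Minimum total: 265 min

Treat this as an assignment problem: match each job to one machine.
Optimal: Brightly→Machine M7 (21 min), Ember→Machine M4 (24 min), Kestrel→Machine M6 (52 min), Onyx→Machine M3 (89 min), Ridgeline→Machine M2 (38 min), Iris→Machine M5 (41 min) — total 21+24+52+89+38+41 = 265 min.
Min-entry greedy (repeatedly take the single cheapest remaining cell) gives 332 min, worse by 67.
Next-best assignment: Brightly→Machine M3, Ember→Machine M4, Kestrel→Machine M6, Onyx→Machine M5, Ridgeline→Machine M2, Iris→Machine M7 = 281 min.
Swapping Brightly↔Ridgeline (Brightly→Machine M2 146 min, Ridgeline→Machine M7 146 min) adds 233.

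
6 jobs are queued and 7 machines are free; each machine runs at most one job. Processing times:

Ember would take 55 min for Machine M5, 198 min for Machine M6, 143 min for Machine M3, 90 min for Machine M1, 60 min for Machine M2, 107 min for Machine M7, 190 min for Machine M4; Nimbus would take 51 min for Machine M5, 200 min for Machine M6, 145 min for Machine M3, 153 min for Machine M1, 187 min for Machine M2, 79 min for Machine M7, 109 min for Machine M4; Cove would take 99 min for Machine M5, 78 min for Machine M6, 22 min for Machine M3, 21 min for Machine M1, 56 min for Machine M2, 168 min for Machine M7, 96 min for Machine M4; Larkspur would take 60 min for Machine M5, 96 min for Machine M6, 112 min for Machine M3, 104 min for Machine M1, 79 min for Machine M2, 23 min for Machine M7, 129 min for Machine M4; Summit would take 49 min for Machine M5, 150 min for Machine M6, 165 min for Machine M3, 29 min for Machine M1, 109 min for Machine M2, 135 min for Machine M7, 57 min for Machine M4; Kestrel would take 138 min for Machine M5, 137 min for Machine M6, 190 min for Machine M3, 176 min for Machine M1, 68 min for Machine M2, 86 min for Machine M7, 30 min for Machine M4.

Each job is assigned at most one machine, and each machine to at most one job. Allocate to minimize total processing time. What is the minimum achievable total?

Minimum total: 215 min

Optimal: Ember→Machine M2 (60 min), Nimbus→Machine M5 (51 min), Cove→Machine M3 (22 min), Larkspur→Machine M7 (23 min), Summit→Machine M1 (29 min), Kestrel→Machine M4 (30 min) — total 60+51+22+23+29+30 = 215 min.
Column-greedy (each machine in turn goes to its cheapest remaining job) gives 476 min, worse by 261.
Next-best assignment: Ember→Machine M2, Nimbus→Machine M5, Cove→Machine M6, Larkspur→Machine M7, Summit→Machine M1, Kestrel→Machine M4 = 271 min.
Checked against all permutations: 215 min is optimal.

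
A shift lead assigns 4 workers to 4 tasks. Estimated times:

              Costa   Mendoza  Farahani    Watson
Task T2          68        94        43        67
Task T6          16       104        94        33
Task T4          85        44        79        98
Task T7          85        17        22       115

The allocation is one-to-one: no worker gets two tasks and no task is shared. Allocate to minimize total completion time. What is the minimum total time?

Optimal: Costa→Task T6 (16 min), Mendoza→Task T4 (44 min), Farahani→Task T7 (22 min), Watson→Task T2 (67 min) — total 16+44+22+67 = 149 min.
Column-greedy (each task in turn goes to its cheapest remaining worker) gives 218 min, worse by 69.
Checked against all permutations: 149 min is optimal.

Min total: 149 min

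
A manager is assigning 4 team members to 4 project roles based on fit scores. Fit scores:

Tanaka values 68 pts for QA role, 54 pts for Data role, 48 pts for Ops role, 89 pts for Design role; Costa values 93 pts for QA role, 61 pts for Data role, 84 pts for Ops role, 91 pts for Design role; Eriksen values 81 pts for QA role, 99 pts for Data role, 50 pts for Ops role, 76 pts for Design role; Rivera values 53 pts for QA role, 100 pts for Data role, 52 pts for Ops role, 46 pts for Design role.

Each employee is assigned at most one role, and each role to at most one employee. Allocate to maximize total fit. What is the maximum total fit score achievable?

Maximum total: 354 pts

This is the linear assignment problem.
Optimal: Tanaka→Design role (89 pts), Costa→Ops role (84 pts), Eriksen→QA role (81 pts), Rivera→Data role (100 pts) — total 89+84+81+100 = 354 pts.
Row-greedy (each employee in turn takes its best remaining role) gives 333 pts, worse by 21.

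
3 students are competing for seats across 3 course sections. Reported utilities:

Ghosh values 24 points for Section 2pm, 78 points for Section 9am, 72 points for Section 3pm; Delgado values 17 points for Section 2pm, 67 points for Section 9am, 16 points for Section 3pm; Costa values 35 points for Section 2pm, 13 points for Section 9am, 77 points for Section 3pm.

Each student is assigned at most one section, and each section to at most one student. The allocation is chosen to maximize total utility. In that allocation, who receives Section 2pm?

Costa receives Section 2pm.

Optimal: Ghosh→Section 3pm (72 points), Delgado→Section 9am (67 points), Costa→Section 2pm (35 points) — total 72+67+35 = 174 points.
Row-greedy (each student in turn takes its best remaining section) gives 172 points, worse by 2.
Costa's own top section is Section 3pm (77 points), but forcing Costa→Section 3pm and reassigning the rest optimally gives only 172 points — worse by 2.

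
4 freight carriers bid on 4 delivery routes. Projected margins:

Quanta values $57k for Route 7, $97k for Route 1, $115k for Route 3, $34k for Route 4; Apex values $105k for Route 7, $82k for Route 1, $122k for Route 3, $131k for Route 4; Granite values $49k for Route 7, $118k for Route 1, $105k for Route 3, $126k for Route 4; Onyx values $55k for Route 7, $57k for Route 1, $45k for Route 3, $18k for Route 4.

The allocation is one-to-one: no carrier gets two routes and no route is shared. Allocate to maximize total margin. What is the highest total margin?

Optimal: Quanta→Route 3 ($115k), Apex→Route 4 ($131k), Granite→Route 1 ($118k), Onyx→Route 7 ($55k) — total 115+131+118+55 = $419k.

Max total: $419k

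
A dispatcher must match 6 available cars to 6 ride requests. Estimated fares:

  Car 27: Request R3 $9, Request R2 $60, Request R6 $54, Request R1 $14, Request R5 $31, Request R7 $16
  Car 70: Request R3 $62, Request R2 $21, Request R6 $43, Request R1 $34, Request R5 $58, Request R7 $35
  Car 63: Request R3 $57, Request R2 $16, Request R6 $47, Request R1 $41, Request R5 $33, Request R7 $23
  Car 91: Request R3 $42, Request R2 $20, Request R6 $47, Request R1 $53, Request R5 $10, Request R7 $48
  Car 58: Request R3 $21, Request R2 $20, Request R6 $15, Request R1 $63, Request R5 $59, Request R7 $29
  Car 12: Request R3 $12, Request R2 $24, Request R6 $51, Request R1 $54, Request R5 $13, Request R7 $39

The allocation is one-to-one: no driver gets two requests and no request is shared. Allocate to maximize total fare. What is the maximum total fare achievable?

Optimal: Car 27→Request R2 ($60), Car 70→Request R5 ($58), Car 63→Request R3 ($57), Car 91→Request R7 ($48), Car 58→Request R1 ($63), Car 12→Request R6 ($51) — total 60+58+57+48+63+51 = $337.
Column-greedy (each request in turn goes to its best remaining driver) gives $317, worse by 20.
Checked against all permutations: $337 is optimal.

Maximum total: $337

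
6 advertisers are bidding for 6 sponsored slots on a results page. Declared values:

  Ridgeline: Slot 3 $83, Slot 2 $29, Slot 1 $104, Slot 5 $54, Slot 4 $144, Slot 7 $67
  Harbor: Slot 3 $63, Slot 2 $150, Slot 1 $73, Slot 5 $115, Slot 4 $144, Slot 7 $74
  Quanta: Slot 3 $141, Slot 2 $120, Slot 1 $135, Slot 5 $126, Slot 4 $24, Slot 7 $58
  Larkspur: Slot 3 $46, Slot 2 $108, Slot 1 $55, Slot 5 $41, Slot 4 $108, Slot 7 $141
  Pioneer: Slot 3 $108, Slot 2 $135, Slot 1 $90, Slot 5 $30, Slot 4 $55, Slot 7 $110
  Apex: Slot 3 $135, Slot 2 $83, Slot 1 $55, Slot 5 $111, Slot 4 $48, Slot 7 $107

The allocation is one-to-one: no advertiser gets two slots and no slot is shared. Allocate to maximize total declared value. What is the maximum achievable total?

Optimal: Ridgeline→Slot 4 ($144), Harbor→Slot 5 ($115), Quanta→Slot 1 ($135), Larkspur→Slot 7 ($141), Pioneer→Slot 2 ($135), Apex→Slot 3 ($135) — total 144+115+135+141+135+135 = $805.
Max-entry greedy (repeatedly take the single best remaining cell) gives $777, worse by 28.
Swapping Quanta↔Larkspur (Quanta→Slot 7 $58, Larkspur→Slot 1 $55) loses 163.
No other one-to-one assignment exceeds $805.

Max total: $805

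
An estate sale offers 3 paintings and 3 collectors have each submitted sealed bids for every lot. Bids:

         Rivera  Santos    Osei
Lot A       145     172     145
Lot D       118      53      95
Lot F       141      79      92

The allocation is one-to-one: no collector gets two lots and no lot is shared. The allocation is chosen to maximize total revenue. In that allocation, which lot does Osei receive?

Optimal: Rivera→Lot F ($141), Santos→Lot A ($172), Osei→Lot D ($95) — total 141+172+95 = $408.
Column-greedy (each lot in turn goes to its best remaining collector) gives $382, worse by 26.
Swapping Santos↔Rivera (Santos→Lot F $79, Rivera→Lot A $145) loses 89.
Checked against all permutations: $408 is optimal.
Osei's own top lot is Lot A ($145), but forcing Osei→Lot A and reassigning the rest optimally gives only $342 — worse by 66.

Osei receives Lot D.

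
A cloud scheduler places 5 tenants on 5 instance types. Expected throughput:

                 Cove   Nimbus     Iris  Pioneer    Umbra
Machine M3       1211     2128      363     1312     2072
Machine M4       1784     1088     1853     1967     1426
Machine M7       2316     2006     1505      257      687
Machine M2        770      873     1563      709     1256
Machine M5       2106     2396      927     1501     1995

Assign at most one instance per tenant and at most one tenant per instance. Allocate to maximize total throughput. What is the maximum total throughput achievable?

This is the linear assignment problem.
Optimal: Cove→Machine M7 (2316 ops/s), Nimbus→Machine M5 (2396 ops/s), Iris→Machine M2 (1563 ops/s), Pioneer→Machine M4 (1967 ops/s), Umbra→Machine M3 (2072 ops/s) — total 2316+2396+1563+1967+2072 = 10314 ops/s.
Row-greedy (each tenant in turn takes its best remaining instance) gives 9133 ops/s, worse by 1181.
Next-best assignment: Cove→Machine M7, Nimbus→Machine M3, Iris→Machine M2, Pioneer→Machine M4, Umbra→Machine M5 = 9969 ops/s.
No other one-to-one assignment exceeds 10314 ops/s.

Maximum total: 10314 ops/s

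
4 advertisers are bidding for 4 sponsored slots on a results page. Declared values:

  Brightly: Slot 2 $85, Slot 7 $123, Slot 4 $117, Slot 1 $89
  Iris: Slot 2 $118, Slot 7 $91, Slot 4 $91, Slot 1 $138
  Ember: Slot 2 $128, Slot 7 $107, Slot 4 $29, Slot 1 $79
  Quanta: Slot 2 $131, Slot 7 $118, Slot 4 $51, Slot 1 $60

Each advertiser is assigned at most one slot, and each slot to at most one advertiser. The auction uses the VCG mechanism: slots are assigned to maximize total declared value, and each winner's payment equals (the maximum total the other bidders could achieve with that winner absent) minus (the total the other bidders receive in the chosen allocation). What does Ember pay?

Ember pays $19.

Efficient allocation: Brightly→Slot 4 ($117), Iris→Slot 1 ($138), Ember→Slot 2 ($128), Quanta→Slot 7 ($118); total welfare W = $501.
Ember receives Slot 2 at value $128, so the others get W − 128 = $373.
Without Ember: best allocation of the remaining 3 bidders over all 4 slots is Brightly→Slot 7 ($123), Iris→Slot 1 ($138), Quanta→Slot 2 ($131), total $392.
VCG payment = (others' best without Ember) − (others' welfare with Ember) = 392 − 373 = $19.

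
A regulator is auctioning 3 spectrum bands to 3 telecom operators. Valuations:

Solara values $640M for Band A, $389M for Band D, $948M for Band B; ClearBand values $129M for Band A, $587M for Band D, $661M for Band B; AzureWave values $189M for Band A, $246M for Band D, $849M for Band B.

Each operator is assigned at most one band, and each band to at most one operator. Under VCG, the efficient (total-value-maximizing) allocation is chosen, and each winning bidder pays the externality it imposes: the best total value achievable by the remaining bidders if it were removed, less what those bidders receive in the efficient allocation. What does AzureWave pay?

AzureWave pays $308M.

Efficient allocation: Solara→Band A ($640M), ClearBand→Band D ($587M), AzureWave→Band B ($849M); total welfare W = $2076M.
AzureWave receives Band B at value $849M, so the others get W − 849 = $1227M.
Without AzureWave: best allocation of the remaining 2 bidders over all 3 bands is Solara→Band B ($948M), ClearBand→Band D ($587M), total $1535M.
VCG payment = (others' best without AzureWave) − (others' welfare with AzureWave) = 1535 − 1227 = $308M.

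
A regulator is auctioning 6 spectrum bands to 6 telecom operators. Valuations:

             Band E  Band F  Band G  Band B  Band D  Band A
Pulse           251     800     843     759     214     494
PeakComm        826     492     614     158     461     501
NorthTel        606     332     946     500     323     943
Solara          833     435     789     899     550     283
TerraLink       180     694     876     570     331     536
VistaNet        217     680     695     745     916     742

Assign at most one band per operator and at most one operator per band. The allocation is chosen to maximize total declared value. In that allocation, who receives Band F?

Pulse receives Band F.

Optimal: Pulse→Band F ($800M), PeakComm→Band E ($826M), NorthTel→Band A ($943M), Solara→Band B ($899M), TerraLink→Band G ($876M), VistaNet→Band D ($916M) — total 800+826+943+899+876+916 = $5260M.
Row-greedy (each operator in turn takes its best remaining band) gives $5121M, worse by 139.
Next-best assignment: Pulse→Band G, PeakComm→Band E, NorthTel→Band A, Solara→Band B, TerraLink→Band F, VistaNet→Band D = $5121M.
Swapping VistaNet↔Pulse (VistaNet→Band F $680M, Pulse→Band D $214M) loses 822.
Pulse's own top band is Band G ($843M), but forcing Pulse→Band G and reassigning the rest optimally gives only $5121M — worse by 139.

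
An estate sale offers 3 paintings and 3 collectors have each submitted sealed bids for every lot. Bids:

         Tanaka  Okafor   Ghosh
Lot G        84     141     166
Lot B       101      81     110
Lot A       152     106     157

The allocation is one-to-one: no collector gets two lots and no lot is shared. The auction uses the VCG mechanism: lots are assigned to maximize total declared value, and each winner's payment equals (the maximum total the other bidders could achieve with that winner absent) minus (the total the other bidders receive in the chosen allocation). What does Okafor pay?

Okafor pays $56.

Efficient allocation: Tanaka→Lot A ($152), Okafor→Lot G ($141), Ghosh→Lot B ($110); total welfare W = $403.
Okafor receives Lot G at value $141, so the others get W − 141 = $262.
Without Okafor: best allocation of the remaining 2 bidders over all 3 lots is Tanaka→Lot A ($152), Ghosh→Lot G ($166), total $318.
VCG payment = (others' best without Okafor) − (others' welfare with Okafor) = 318 − 262 = $56.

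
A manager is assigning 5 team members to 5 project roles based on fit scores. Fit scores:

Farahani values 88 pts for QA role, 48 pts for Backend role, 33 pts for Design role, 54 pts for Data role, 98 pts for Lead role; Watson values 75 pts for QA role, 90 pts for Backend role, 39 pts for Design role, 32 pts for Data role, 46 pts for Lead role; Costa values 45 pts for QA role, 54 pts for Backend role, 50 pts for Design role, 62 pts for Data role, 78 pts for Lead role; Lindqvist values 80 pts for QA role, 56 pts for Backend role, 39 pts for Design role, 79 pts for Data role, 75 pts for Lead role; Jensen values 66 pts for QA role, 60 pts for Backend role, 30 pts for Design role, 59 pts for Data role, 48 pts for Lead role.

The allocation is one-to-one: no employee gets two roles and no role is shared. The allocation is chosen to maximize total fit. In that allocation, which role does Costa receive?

Optimal: Farahani→Lead role (98 pts), Watson→Backend role (90 pts), Costa→Design role (50 pts), Lindqvist→Data role (79 pts), Jensen→QA role (66 pts) — total 98+90+50+79+66 = 383 pts.
Swapping Farahani↔Costa (Farahani→Design role 33 pts, Costa→Lead role 78 pts) loses 37.
Costa's own top role is Lead role (78 pts), but forcing Costa→Lead role and reassigning the rest optimally gives only 365 pts — worse by 18.

Costa receives Design role.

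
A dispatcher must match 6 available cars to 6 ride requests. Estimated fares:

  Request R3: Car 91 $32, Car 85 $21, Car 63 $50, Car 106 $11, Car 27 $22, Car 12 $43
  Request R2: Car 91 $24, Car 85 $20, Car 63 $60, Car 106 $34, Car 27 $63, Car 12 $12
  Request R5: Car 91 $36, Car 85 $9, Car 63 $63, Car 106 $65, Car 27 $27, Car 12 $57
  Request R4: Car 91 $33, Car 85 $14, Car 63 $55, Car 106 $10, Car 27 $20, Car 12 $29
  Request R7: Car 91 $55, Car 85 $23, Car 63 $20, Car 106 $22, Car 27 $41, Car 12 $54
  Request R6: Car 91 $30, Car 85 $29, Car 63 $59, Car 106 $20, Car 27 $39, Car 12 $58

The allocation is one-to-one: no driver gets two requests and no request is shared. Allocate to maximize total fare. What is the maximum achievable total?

Optimal: Car 91→Request R7 ($55), Car 85→Request R3 ($21), Car 63→Request R4 ($55), Car 106→Request R5 ($65), Car 27→Request R2 ($63), Car 12→Request R6 ($58) — total 55+21+55+65+63+58 = $317.
Column-greedy (each request in turn goes to its best remaining driver) gives $294, worse by 23.
Next-best assignment: Car 91→Request R7, Car 85→Request R6, Car 63→Request R4, Car 106→Request R5, Car 27→Request R2, Car 12→Request R3 = $310.
Swapping Car 85↔Car 106 (Car 85→Request R5 $9, Car 106→Request R3 $11) loses 66.
No other one-to-one assignment exceeds $317.

Maximum total: $317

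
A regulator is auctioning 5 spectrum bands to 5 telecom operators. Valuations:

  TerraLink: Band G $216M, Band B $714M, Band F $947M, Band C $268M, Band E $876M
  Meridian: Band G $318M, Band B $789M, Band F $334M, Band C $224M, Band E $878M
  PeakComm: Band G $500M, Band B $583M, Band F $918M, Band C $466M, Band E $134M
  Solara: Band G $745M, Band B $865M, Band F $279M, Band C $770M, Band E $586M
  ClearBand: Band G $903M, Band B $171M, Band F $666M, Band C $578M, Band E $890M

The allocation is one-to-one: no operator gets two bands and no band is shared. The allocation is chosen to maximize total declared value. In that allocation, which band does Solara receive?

Solara receives Band C.

This is the linear assignment problem.
Optimal: TerraLink→Band E ($876M), Meridian→Band B ($789M), PeakComm→Band F ($918M), Solara→Band C ($770M), ClearBand→Band G ($903M) — total 876+789+918+770+903 = $4256M.
Max-entry greedy (repeatedly take the single best remaining cell) gives $4059M, worse by 197.
Next-best assignment: TerraLink→Band B, Meridian→Band E, PeakComm→Band F, Solara→Band C, ClearBand→Band G = $4183M.
No other one-to-one assignment exceeds $4256M.
Solara's own top band is Band B ($865M), but forcing Solara→Band B and reassigning the rest optimally gives only $4059M — worse by 197.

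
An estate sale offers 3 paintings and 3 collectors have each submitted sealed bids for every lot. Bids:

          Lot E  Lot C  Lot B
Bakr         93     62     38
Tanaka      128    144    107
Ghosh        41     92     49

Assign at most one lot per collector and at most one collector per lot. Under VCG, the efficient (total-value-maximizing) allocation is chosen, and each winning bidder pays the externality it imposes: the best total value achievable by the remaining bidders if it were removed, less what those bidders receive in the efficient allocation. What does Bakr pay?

Efficient allocation: Bakr→Lot E ($93), Tanaka→Lot B ($107), Ghosh→Lot C ($92); total welfare W = $292.
Bakr receives Lot E at value $93, so the others get W − 93 = $199.
Without Bakr: best allocation of the remaining 2 bidders over all 3 lots is Tanaka→Lot E ($128), Ghosh→Lot C ($92), total $220.
VCG payment = (others' best without Bakr) − (others' welfare with Bakr) = 220 − 199 = $21.

Bakr pays $21.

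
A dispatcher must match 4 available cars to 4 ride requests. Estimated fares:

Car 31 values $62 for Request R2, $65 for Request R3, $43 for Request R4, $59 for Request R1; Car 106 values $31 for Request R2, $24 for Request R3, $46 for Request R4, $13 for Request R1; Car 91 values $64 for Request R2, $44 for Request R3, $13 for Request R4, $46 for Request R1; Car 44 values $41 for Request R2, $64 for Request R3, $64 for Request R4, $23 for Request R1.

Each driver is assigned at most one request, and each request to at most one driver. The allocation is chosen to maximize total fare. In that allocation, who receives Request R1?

Optimal: Car 31→Request R1 ($59), Car 106→Request R4 ($46), Car 91→Request R2 ($64), Car 44→Request R3 ($64) — total 59+46+64+64 = $233.
Next-best assignment: Car 31→Request R2, Car 106→Request R4, Car 91→Request R1, Car 44→Request R3 = $218.
Car 31's own top request is Request R3 ($65), but forcing Car 31→Request R3 and reassigning the rest optimally gives only $206 — worse by 27.

Car 31 receives Request R1.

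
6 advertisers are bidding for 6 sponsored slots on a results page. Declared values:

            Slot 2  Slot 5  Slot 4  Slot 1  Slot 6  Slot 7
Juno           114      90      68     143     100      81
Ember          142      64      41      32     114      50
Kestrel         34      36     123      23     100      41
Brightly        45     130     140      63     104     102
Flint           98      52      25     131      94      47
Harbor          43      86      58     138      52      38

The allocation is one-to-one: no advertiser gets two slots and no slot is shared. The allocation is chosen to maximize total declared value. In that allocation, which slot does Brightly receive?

This is a one-to-one assignment (maximum-weight bipartite matching).
Optimal: Juno→Slot 7 ($81), Ember→Slot 2 ($142), Kestrel→Slot 4 ($123), Brightly→Slot 5 ($130), Flint→Slot 6 ($94), Harbor→Slot 1 ($138) — total 81+142+123+130+94+138 = $708.
Column-greedy (each slot in turn goes to its best remaining advertiser) gives $670, worse by 38.
Swapping Ember↔Brightly (Ember→Slot 5 $64, Brightly→Slot 2 $45) loses 163.
Checked against all permutations: $708 is optimal.
Brightly's own top slot is Slot 4 ($140), but forcing Brightly→Slot 4 and reassigning the rest optimally gives only $680 — worse by 28.

Brightly receives Slot 5.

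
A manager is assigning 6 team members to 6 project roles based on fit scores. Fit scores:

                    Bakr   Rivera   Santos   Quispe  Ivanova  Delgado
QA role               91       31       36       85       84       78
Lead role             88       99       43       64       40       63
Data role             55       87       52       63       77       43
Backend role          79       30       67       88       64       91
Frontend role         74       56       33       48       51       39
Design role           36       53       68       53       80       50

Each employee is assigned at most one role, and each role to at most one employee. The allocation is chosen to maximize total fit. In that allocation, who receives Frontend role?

Treat this as an assignment problem: match each employee to one role.
Optimal: Bakr→Frontend role (74 pts), Rivera→Lead role (99 pts), Santos→Design role (68 pts), Quispe→QA role (85 pts), Ivanova→Data role (77 pts), Delgado→Backend role (91 pts) — total 74+99+68+85+77+91 = 494 pts.
Row-greedy (each employee in turn takes its best remaining role) gives 462 pts, worse by 32.
No other one-to-one assignment exceeds 494 pts.
Bakr's own top role is QA role (91 pts), but forcing Bakr→QA role and reassigning the rest optimally gives only 474 pts — worse by 20.

Bakr receives Frontend role.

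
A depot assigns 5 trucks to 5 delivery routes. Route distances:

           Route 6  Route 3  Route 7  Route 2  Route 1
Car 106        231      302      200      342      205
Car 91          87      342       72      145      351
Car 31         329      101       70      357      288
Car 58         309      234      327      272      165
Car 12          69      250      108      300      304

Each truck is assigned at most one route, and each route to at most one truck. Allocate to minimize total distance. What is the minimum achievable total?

Optimal: Car 106→Route 7 (200 km), Car 91→Route 2 (145 km), Car 31→Route 3 (101 km), Car 58→Route 1 (165 km), Car 12→Route 6 (69 km) — total 200+145+101+165+69 = 680 km.
Column-greedy (each route in turn goes to its cheapest remaining truck) gives 719 km, worse by 39.
Swapping Car 58↔Car 12 (Car 58→Route 6 309 km, Car 12→Route 1 304 km) adds 379.
Checked against all permutations: 680 km is optimal.

Min total: 680 km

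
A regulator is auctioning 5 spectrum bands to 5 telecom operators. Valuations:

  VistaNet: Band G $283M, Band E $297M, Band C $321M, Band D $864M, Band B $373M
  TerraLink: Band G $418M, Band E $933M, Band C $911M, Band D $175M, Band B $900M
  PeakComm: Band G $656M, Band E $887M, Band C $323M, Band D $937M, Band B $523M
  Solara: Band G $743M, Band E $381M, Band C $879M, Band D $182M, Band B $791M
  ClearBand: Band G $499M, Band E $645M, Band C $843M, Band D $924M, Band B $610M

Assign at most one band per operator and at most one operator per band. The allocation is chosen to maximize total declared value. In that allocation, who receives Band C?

ClearBand receives Band C.

Optimal: VistaNet→Band D ($864M), TerraLink→Band B ($900M), PeakComm→Band E ($887M), Solara→Band G ($743M), ClearBand→Band C ($843M) — total 864+900+887+743+843 = $4237M.
Column-greedy (each band in turn goes to its best remaining operator) gives $3829M, worse by 408.
Next-best assignment: VistaNet→Band D, TerraLink→Band E, PeakComm→Band G, Solara→Band B, ClearBand→Band C = $4087M.
ClearBand's own top band is Band D ($924M), but forcing ClearBand→Band D and reassigning the rest optimally gives only $3873M — worse by 364.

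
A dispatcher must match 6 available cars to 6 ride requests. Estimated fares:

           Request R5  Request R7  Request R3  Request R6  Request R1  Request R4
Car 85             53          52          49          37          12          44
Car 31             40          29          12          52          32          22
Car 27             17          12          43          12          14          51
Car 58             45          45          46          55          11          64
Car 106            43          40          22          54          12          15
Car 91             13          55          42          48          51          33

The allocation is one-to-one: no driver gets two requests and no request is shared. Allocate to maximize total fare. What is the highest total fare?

This is a one-to-one assignment (maximum-weight bipartite matching).
Optimal: Car 85→Request R7 ($52), Car 31→Request R6 ($52), Car 27→Request R3 ($43), Car 58→Request R4 ($64), Car 106→Request R5 ($43), Car 91→Request R1 ($51) — total 52+52+43+64+43+51 = $305.
Row-greedy (each driver in turn takes its best remaining request) gives $293, worse by 12.
Next-best assignment: Car 85→Request R7, Car 31→Request R5, Car 27→Request R3, Car 58→Request R4, Car 106→Request R6, Car 91→Request R1 = $304.
Swapping Car 85↔Car 31 (Car 85→Request R6 $37, Car 31→Request R7 $29) loses 38.
Every other assignment is strictly worse.

Maximum total: $305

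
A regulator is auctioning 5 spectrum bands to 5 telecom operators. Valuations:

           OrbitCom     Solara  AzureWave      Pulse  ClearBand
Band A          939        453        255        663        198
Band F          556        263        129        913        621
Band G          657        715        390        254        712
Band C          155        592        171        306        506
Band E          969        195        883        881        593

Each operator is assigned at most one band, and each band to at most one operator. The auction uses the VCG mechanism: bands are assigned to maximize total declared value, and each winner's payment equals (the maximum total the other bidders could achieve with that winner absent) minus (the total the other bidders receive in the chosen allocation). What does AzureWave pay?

Efficient allocation: OrbitCom→Band A ($939M), Solara→Band C ($592M), AzureWave→Band E ($883M), Pulse→Band F ($913M), ClearBand→Band G ($712M); total welfare W = $4039M.
AzureWave receives Band E at value $883M, so the others get W − 883 = $3156M.
Without AzureWave: best allocation of the remaining 4 bidders over all 5 bands is OrbitCom→Band E ($969M), Solara→Band C ($592M), Pulse→Band F ($913M), ClearBand→Band G ($712M), total $3186M.
VCG payment = (others' best without AzureWave) − (others' welfare with AzureWave) = 3186 − 3156 = $30M.

AzureWave pays $30M.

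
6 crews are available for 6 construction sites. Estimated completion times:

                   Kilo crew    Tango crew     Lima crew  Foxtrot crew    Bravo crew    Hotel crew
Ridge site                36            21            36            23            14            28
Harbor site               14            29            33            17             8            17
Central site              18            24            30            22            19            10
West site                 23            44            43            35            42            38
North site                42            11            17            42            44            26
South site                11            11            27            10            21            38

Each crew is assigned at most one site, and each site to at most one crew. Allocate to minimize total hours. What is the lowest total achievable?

Optimal: Kilo crew→West site (23 hours), Tango crew→Ridge site (21 hours), Lima crew→North site (17 hours), Foxtrot crew→South site (10 hours), Bravo crew→Harbor site (8 hours), Hotel crew→Central site (10 hours) — total 23+21+17+10+8+10 = 89 hours.
Column-greedy (each site in turn goes to its cheapest remaining crew) gives 111 hours, worse by 22.
Next-best assignment: Kilo crew→West site, Tango crew→South site, Lima crew→North site, Foxtrot crew→Ridge site, Bravo crew→Harbor site, Hotel crew→Central site = 92 hours.

Min total: 89 hours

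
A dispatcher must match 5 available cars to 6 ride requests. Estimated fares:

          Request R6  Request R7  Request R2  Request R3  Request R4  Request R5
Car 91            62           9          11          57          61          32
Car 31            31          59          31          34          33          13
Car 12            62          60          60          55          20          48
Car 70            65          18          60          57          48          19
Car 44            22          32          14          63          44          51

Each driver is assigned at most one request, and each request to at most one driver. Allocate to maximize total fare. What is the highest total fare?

Optimal: Car 91→Request R4 ($61), Car 31→Request R7 ($59), Car 12→Request R2 ($60), Car 70→Request R6 ($65), Car 44→Request R3 ($63) — total 61+59+60+65+63 = $308.
Column-greedy (each request in turn goes to its best remaining driver) gives $280, worse by 28.
Next-best assignment: Car 91→Request R4, Car 31→Request R7, Car 12→Request R6, Car 70→Request R2, Car 44→Request R3 = $305.

Max total: $308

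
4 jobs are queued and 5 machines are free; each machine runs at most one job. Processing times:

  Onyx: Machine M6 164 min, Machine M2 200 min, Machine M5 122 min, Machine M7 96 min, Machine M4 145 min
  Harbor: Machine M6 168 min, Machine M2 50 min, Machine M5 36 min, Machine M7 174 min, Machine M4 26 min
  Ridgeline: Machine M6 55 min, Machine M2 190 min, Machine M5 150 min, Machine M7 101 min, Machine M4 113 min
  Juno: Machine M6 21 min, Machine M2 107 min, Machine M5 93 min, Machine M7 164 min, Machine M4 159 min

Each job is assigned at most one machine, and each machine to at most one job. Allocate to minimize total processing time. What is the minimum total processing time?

Minimum total: 266 min

Optimal: Onyx→Machine M7 (96 min), Harbor→Machine M5 (36 min), Ridgeline→Machine M4 (113 min), Juno→Machine M6 (21 min) — total 96+36+113+21 = 266 min.
Column-greedy (each machine in turn goes to its cheapest remaining job) gives 294 min, worse by 28.
Swapping Juno↔Onyx (Juno→Machine M7 164 min, Onyx→Machine M6 164 min) adds 211.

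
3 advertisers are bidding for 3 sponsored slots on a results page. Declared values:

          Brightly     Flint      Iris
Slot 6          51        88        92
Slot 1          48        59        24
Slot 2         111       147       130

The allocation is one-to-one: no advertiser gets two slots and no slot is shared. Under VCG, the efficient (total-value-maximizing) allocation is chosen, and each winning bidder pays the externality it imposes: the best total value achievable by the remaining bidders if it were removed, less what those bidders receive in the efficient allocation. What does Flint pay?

Flint pays $63.

Efficient allocation: Brightly→Slot 1 ($48), Flint→Slot 2 ($147), Iris→Slot 6 ($92); total welfare W = $287.
Flint receives Slot 2 at value $147, so the others get W − 147 = $140.
Without Flint: best allocation of the remaining 2 bidders over all 3 slots is Brightly→Slot 2 ($111), Iris→Slot 6 ($92), total $203.
VCG payment = (others' best without Flint) − (others' welfare with Flint) = 203 − 140 = $63.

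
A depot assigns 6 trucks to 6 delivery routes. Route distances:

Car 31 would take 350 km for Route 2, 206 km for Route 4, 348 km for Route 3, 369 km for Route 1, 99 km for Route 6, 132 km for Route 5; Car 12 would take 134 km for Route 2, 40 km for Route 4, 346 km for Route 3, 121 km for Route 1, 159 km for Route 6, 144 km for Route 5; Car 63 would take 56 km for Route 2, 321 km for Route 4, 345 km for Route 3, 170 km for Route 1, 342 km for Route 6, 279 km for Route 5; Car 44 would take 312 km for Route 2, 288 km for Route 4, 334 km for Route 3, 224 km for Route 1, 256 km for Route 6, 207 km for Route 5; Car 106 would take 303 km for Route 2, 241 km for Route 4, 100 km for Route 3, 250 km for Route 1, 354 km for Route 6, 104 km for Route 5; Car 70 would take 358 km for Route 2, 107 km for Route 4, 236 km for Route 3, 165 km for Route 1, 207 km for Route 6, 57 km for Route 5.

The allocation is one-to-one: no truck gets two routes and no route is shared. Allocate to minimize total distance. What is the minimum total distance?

Min total: 576 km

This is a one-to-one assignment (minimum-cost bipartite matching).
Optimal: Car 31→Route 6 (99 km), Car 12→Route 4 (40 km), Car 63→Route 2 (56 km), Car 44→Route 1 (224 km), Car 106→Route 3 (100 km), Car 70→Route 5 (57 km) — total 99+40+56+224+100+57 = 576 km.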